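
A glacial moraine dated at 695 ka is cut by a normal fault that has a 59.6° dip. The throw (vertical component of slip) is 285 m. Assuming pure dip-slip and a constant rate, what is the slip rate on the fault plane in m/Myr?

475 m/Myr

dip-slip = throw / sin(dip) = 285 m / sin(59.6°) = 330.4 m
rate = 330.4 m / 695 ka = 0.000475 m/yr = 475 m/Myr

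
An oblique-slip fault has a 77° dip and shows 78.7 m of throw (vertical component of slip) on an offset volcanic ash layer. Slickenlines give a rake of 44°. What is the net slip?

dip-slip = throw / sin(dip) = 78.7 / sin(77°) = 80.77 m
net slip = dip-slip / sin(rake) = 80.77 / sin(44°) = 116 m

116 m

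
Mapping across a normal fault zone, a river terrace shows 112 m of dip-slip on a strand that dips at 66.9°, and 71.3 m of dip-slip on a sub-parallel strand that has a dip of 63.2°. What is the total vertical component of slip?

167 m

throw_A = 112 × sin(66.9°) = 103 m
throw_B = 71.3 × sin(63.2°) = 63.64 m
total = 103 + 63.64 = 167 m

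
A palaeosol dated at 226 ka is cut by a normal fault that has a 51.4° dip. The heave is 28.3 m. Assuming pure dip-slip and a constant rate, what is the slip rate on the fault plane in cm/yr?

0.0201 cm/yr

dip-slip = heave / cos(dip) = 28.3 m / cos(51.4°) = 45.36 m
rate = 45.36 m / 226 ka = 0.000201 m/yr = 0.0201 cm/yr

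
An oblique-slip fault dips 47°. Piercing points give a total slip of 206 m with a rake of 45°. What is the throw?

dip-slip = net slip × sin(rake) = 206 m × sin(45°) = 145.7 m
throw = dip-slip × sin(dip) = 145.7 × sin(47°) = 107 m

107 m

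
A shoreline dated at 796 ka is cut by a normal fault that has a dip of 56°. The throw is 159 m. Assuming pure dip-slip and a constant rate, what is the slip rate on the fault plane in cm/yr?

0.0241 cm/yr

dip-slip = throw / sin(dip) = 159 m / sin(56°) = 191.8 m
rate = 191.8 m / 796 ka = 0.000241 m/yr = 0.0241 cm/yr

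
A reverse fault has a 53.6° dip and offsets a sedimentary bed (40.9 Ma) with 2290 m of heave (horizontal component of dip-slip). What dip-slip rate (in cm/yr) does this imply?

dip-slip = heave / cos(dip) = 2290 m / cos(53.6°) = 3859 m
rate = 3859 m / 40.9 Ma = 0.0000944 m/yr = 0.00944 cm/yr

0.00944 cm/yr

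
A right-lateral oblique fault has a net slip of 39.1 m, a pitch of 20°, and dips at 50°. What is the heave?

dip-slip = net slip × sin(rake) = 39.1 m × sin(20°) = 13.37 m
heave = dip-slip × cos(dip) = 13.37 × cos(50°) = 8.60 m

8.60 m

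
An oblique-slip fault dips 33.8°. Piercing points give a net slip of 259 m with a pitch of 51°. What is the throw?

dip-slip = net slip × sin(rake) = 259 m × sin(51°) = 201.3 m
throw = dip-slip × sin(dip) = 201.3 × sin(33.8°) = 112 m

112 m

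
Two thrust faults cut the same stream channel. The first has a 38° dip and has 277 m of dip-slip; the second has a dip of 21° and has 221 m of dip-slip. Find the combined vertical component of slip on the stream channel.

throw_A = 277 × sin(38°) = 170.5 m
throw_B = 221 × sin(21°) = 79.20 m
total = 170.5 + 79.20 = 250 m

250 m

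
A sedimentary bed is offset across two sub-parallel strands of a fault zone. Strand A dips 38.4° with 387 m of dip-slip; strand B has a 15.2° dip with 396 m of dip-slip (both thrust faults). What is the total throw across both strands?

344 m

throw_A = 387 × sin(38.4°) = 240.4 m
throw_B = 396 × sin(15.2°) = 103.8 m
total = 240.4 + 103.8 = 344 m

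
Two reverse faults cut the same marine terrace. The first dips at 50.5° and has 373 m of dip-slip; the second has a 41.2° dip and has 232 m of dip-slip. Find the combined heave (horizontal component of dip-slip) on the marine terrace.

412 m

heave_A = 373 × cos(50.5°) = 237.3 m
heave_B = 232 × cos(41.2°) = 174.6 m
total = 237.3 + 174.6 = 412 m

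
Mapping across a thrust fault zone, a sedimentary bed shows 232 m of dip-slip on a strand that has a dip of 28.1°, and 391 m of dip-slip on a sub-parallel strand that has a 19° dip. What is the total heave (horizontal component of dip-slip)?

heave_A = 232 × cos(28.1°) = 204.7 m
heave_B = 391 × cos(19°) = 369.7 m
total = 204.7 + 369.7 = 574 m

574 m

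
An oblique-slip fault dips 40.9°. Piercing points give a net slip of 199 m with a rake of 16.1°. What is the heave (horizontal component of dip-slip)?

dip-slip = net slip × sin(rake) = 199 m × sin(16.1°) = 55.19 m
heave = dip-slip × cos(dip) = 55.19 × cos(40.9°) = 41.7 m

41.7 m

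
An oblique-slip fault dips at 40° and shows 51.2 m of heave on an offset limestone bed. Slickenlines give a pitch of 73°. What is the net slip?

dip-slip = heave / cos(dip) = 51.2 / cos(40°) = 66.84 m
net slip = dip-slip / sin(rake) = 66.84 / sin(73°) = 69.9 m

69.9 m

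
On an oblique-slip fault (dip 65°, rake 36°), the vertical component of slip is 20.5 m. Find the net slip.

dip-slip = throw / sin(dip) = 20.5 / sin(65°) = 22.62 m
net slip = dip-slip / sin(rake) = 22.62 / sin(36°) = 38.5 m

38.5 m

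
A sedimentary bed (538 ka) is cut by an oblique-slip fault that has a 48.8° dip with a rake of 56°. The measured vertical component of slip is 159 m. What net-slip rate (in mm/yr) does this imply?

dip-slip = throw / sin(dip) = 159 / sin(48.8°) = 211.3 m
net slip = dip-slip / sin(rake) = 211.3 / sin(56°) = 254.9 m
rate = 254.9 m / 538 ka = 0.000474 m/yr = 0.474 mm/yr

0.474 mm/yr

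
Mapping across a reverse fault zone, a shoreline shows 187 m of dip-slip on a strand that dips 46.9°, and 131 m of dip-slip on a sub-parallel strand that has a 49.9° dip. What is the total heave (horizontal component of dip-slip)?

212 m

heave_A = 187 × cos(46.9°) = 127.8 m
heave_B = 131 × cos(49.9°) = 84.38 m
total = 127.8 + 84.38 = 212 m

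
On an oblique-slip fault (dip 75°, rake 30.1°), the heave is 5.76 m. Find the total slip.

44.4 m

dip-slip = heave / cos(dip) = 5.76 / cos(75°) = 22.25 m
net slip = dip-slip / sin(rake) = 22.25 / sin(30.1°) = 44.4 m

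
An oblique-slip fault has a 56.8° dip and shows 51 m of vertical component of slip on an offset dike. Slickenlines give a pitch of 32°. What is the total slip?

115 m

dip-slip = throw / sin(dip) = 51 / sin(56.8°) = 60.95 m
net slip = dip-slip / sin(rake) = 60.95 / sin(32°) = 115 m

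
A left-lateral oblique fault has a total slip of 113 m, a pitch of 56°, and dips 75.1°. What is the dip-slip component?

dip-slip = net slip × sin(rake) = 113 m × sin(56°) = 93.7 m

93.7 m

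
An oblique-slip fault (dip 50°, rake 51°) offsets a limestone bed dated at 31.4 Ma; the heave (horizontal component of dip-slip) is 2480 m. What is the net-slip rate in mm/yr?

dip-slip = heave / cos(dip) = 2480 / cos(50°) = 3858 m
net slip = dip-slip / sin(rake) = 3858 / sin(51°) = 4965 m
rate = 4965 m / 31.4 Ma = 0.000158 m/yr = 0.158 mm/yr

0.158 mm/yr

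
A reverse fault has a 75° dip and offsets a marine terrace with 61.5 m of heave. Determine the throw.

230 m

throw = heave × tan(dip) = 61.5 × tan(75°) = 230 m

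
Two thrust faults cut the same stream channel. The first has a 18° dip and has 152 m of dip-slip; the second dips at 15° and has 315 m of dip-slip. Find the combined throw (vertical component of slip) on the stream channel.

128 m

throw_A = 152 × sin(18°) = 46.97 m
throw_B = 315 × sin(15°) = 81.53 m
total = 46.97 + 81.53 = 128 m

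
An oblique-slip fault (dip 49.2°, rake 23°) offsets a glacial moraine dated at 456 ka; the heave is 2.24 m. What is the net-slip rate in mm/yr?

0.0192 mm/yr

dip-slip = heave / cos(dip) = 2.24 / cos(49.2°) = 3.428 m
net slip = dip-slip / sin(rake) = 3.428 / sin(23°) = 8.774 m
rate = 8.774 m / 456 ka = 0.0000192 m/yr = 0.0192 mm/yr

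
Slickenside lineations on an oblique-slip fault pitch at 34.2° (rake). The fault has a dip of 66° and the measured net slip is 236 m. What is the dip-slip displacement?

133 m

dip-slip = net slip × sin(rake) = 236 m × sin(34.2°) = 133 m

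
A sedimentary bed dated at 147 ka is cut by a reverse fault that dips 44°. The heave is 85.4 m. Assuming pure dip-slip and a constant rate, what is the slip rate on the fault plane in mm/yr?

0.808 mm/yr

dip-slip = heave / cos(dip) = 85.4 m / cos(44°) = 118.7 m
rate = 118.7 m / 147 ka = 0.000808 m/yr = 0.808 mm/yr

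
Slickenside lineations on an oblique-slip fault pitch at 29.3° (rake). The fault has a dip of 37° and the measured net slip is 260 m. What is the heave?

102 m

dip-slip = net slip × sin(rake) = 260 m × sin(29.3°) = 127.2 m
heave = dip-slip × cos(dip) = 127.2 × cos(37°) = 102 m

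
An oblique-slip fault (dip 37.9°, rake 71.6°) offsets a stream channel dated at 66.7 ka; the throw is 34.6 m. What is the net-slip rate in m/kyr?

dip-slip = throw / sin(dip) = 34.6 / sin(37.9°) = 56.33 m
net slip = dip-slip / sin(rake) = 56.33 / sin(71.6°) = 59.36 m
rate = 59.36 m / 66.7 ka = 0.000890 m/yr = 0.890 m/kyr

0.890 m/kyr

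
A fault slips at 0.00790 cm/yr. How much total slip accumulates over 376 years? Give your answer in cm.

slip = rate × time = 0.00790 cm/yr × 376 years = 0.0297 m = 2.97 cm

2.97 cm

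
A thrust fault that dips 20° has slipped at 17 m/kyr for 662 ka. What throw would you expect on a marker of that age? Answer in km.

3.85 km

dip-slip = rate × time = 17 m/kyr × 662 ka = 11250 m
throw = dip-slip × sin(dip) = 11250 × sin(20°) = 3850 m = 3.85 km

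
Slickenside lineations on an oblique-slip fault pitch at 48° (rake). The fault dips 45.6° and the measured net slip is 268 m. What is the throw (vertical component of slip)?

dip-slip = net slip × sin(rake) = 268 m × sin(48°) = 199.2 m
throw = dip-slip × sin(dip) = 199.2 × sin(45.6°) = 142 m

142 m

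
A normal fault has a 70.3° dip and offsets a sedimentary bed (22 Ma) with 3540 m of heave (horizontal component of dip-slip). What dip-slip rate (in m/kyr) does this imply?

0.477 m/kyr

dip-slip = heave / cos(dip) = 3540 m / cos(70.3°) = 10500 m
rate = 10500 m / 22 Ma = 0.000477 m/yr = 0.477 m/kyr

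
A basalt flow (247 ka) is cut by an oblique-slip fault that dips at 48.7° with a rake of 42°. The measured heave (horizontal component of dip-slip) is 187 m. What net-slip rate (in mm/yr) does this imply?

1.71 mm/yr

dip-slip = heave / cos(dip) = 187 / cos(48.7°) = 283.3 m
net slip = dip-slip / sin(rake) = 283.3 / sin(42°) = 423.4 m
rate = 423.4 m / 247 ka = 0.00171 m/yr = 1.71 mm/yr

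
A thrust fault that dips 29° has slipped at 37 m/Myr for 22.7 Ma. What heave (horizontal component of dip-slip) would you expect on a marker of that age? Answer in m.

735 m

dip-slip = rate × time = 37 m/Myr × 22.7 Ma = 839.9 m
heave = dip-slip × cos(dip) = 839.9 × cos(29°) = 735 m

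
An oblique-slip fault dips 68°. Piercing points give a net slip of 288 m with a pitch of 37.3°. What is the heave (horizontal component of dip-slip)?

65.4 m

dip-slip = net slip × sin(rake) = 288 m × sin(37.3°) = 174.5 m
heave = dip-slip × cos(dip) = 174.5 × cos(68°) = 65.4 m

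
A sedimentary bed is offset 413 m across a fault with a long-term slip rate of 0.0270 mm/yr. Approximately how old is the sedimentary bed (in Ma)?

age = offset / rate = 413 m / (0.0270 mm/yr) = 1.53e+07 yr = 15.3 Ma

15.3 Ma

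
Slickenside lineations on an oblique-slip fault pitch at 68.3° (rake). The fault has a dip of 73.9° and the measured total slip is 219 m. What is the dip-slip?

dip-slip = net slip × sin(rake) = 219 m × sin(68.3°) = 203 m

203 m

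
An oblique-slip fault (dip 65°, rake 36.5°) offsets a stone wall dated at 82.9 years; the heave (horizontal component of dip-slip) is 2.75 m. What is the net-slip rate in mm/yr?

132 mm/yr

dip-slip = heave / cos(dip) = 2.75 / cos(65°) = 6.507 m
net slip = dip-slip / sin(rake) = 6.507 / sin(36.5°) = 10.94 m
rate = 10.94 m / 82.9 years = 0.132 m/yr = 132 mm/yr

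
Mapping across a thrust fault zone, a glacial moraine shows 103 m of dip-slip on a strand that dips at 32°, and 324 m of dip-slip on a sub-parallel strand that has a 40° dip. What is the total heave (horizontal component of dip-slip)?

heave_A = 103 × cos(32°) = 87.35 m
heave_B = 324 × cos(40°) = 248.2 m
total = 87.35 + 248.2 = 336 m

336 m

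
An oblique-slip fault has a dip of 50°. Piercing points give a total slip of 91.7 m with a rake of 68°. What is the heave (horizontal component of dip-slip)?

dip-slip = net slip × sin(rake) = 91.7 m × sin(68°) = 85.02 m
heave = dip-slip × cos(dip) = 85.02 × cos(50°) = 54.7 m

54.7 m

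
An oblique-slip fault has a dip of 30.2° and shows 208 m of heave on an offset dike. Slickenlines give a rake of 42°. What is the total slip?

dip-slip = heave / cos(dip) = 208 / cos(30.2°) = 240.7 m
net slip = dip-slip / sin(rake) = 240.7 / sin(42°) = 360 m

360 m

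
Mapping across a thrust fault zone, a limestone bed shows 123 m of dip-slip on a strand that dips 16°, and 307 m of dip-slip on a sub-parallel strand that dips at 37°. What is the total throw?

219 m

throw_A = 123 × sin(16°) = 33.90 m
throw_B = 307 × sin(37°) = 184.8 m
total = 33.90 + 184.8 = 219 m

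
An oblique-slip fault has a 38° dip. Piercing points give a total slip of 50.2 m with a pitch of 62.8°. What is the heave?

35.2 m

dip-slip = net slip × sin(rake) = 50.2 m × sin(62.8°) = 44.65 m
heave = dip-slip × cos(dip) = 44.65 × cos(38°) = 35.2 m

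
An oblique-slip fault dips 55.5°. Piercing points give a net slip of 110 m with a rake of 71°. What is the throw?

dip-slip = net slip × sin(rake) = 110 m × sin(71°) = 104 m
throw = dip-slip × sin(dip) = 104 × sin(55.5°) = 85.7 m

85.7 m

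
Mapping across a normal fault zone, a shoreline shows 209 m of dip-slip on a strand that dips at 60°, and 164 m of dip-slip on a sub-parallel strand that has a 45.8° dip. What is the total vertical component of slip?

throw_A = 209 × sin(60°) = 181 m
throw_B = 164 × sin(45.8°) = 117.6 m
total = 181 + 117.6 = 299 m

299 m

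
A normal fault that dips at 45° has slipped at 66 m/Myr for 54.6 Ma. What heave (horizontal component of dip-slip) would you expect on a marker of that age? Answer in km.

dip-slip = rate × time = 66 m/Myr × 54.6 Ma = 3604 m
heave = dip-slip × cos(dip) = 3604 × cos(45°) = 2550 m = 2.55 km

2.55 km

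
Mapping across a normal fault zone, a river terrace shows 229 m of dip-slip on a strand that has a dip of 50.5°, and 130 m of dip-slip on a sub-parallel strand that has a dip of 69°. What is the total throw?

298 m

throw_A = 229 × sin(50.5°) = 176.7 m
throw_B = 130 × sin(69°) = 121.4 m
total = 176.7 + 121.4 = 298 m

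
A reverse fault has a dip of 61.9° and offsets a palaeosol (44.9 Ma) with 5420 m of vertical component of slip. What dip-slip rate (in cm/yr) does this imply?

0.0137 cm/yr

dip-slip = throw / sin(dip) = 5420 m / sin(61.9°) = 6144 m
rate = 6144 m / 44.9 Ma = 0.000137 m/yr = 0.0137 cm/yr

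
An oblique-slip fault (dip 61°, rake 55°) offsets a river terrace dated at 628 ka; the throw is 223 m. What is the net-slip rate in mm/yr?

dip-slip = throw / sin(dip) = 223 / sin(61°) = 255 m
net slip = dip-slip / sin(rake) = 255 / sin(55°) = 311.3 m
rate = 311.3 m / 628 ka = 0.000496 m/yr = 0.496 mm/yr

0.496 mm/yr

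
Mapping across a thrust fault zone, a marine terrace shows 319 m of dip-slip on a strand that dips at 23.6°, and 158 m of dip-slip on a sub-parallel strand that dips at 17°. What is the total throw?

174 m

throw_A = 319 × sin(23.6°) = 127.7 m
throw_B = 158 × sin(17°) = 46.19 m
total = 127.7 + 46.19 = 174 m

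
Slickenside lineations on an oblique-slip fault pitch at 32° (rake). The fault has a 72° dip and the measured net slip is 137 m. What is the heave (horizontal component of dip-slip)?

22.4 m

dip-slip = net slip × sin(rake) = 137 m × sin(32°) = 72.60 m
heave = dip-slip × cos(dip) = 72.60 × cos(72°) = 22.4 m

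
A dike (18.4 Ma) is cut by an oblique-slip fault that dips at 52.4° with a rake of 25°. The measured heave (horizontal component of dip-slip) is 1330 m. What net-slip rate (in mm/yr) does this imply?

dip-slip = heave / cos(dip) = 1330 / cos(52.4°) = 2180 m
net slip = dip-slip / sin(rake) = 2180 / sin(25°) = 5158 m
rate = 5158 m / 18.4 Ma = 0.000280 m/yr = 0.280 mm/yr

0.280 mm/yr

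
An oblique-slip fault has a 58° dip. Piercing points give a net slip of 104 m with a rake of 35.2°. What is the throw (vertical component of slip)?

dip-slip = net slip × sin(rake) = 104 m × sin(35.2°) = 59.95 m
throw = dip-slip × sin(dip) = 59.95 × sin(58°) = 50.8 m

50.8 m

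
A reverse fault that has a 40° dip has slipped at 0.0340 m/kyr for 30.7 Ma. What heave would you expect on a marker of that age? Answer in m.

800 m

dip-slip = rate × time = 0.0340 m/kyr × 30.7 Ma = 1044 m
heave = dip-slip × cos(dip) = 1044 × cos(40°) = 800 m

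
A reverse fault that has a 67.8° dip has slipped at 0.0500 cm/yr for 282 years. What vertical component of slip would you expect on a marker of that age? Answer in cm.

13.1 cm

dip-slip = rate × time = 0.0500 cm/yr × 282 years = 0.1410 m
throw = dip-slip × sin(dip) = 0.1410 × sin(67.8°) = 0.131 m = 13.1 cm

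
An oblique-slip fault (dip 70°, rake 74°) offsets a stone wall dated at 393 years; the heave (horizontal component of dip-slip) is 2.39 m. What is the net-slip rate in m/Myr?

dip-slip = heave / cos(dip) = 2.39 / cos(70°) = 6.988 m
net slip = dip-slip / sin(rake) = 6.988 / sin(74°) = 7.270 m
rate = 7.270 m / 393 years = 0.0185 m/yr = 18500 m/Myr

18500 m/Myr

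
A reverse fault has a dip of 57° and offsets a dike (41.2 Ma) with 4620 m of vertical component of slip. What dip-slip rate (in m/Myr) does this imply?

134 m/Myr

dip-slip = throw / sin(dip) = 4620 m / sin(57°) = 5509 m
rate = 5509 m / 41.2 Ma = 0.000134 m/yr = 134 m/Myr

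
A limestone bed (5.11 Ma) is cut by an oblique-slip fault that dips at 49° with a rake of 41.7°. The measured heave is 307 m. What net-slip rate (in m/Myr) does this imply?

138 m/Myr

dip-slip = heave / cos(dip) = 307 / cos(49°) = 467.9 m
net slip = dip-slip / sin(rake) = 467.9 / sin(41.7°) = 703.4 m
rate = 703.4 m / 5.11 Ma = 0.000138 m/yr = 138 m/Myr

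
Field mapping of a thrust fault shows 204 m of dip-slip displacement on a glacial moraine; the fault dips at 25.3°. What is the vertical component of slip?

87.2 m

throw = dip-slip × sin(dip) = 204 m × sin(25.3°) = 87.2 m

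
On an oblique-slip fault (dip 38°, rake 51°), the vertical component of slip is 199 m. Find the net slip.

dip-slip = throw / sin(dip) = 199 / sin(38°) = 323.2 m
net slip = dip-slip / sin(rake) = 323.2 / sin(51°) = 416 m

416 m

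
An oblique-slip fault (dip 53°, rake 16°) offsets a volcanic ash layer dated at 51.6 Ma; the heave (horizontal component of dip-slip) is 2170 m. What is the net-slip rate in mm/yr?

dip-slip = heave / cos(dip) = 2170 / cos(53°) = 3606 m
net slip = dip-slip / sin(rake) = 3606 / sin(16°) = 13080 m
rate = 13080 m / 51.6 Ma = 0.000254 m/yr = 0.254 mm/yr

0.254 mm/yr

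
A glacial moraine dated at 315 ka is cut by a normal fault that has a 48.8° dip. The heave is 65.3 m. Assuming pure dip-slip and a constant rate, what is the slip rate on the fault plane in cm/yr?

dip-slip = heave / cos(dip) = 65.3 m / cos(48.8°) = 99.14 m
rate = 99.14 m / 315 ka = 0.000315 m/yr = 0.0315 cm/yr

0.0315 cm/yr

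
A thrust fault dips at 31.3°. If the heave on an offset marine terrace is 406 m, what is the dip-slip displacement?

475 m

dip-slip = heave / cos(dip) = 406 / cos(31.3°) = 475 m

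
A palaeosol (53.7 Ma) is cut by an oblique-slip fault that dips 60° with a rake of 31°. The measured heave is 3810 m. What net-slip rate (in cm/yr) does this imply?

dip-slip = heave / cos(dip) = 3810 / cos(60°) = 7620 m
net slip = dip-slip / sin(rake) = 7620 / sin(31°) = 14800 m
rate = 14800 m / 53.7 Ma = 0.000276 m/yr = 0.0276 cm/yr

0.0276 cm/yr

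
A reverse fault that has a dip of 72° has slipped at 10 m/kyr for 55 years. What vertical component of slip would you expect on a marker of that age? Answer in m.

0.523 m

dip-slip = rate × time = 10 m/kyr × 55 years = 0.5500 m
throw = dip-slip × sin(dip) = 0.5500 × sin(72°) = 0.523 m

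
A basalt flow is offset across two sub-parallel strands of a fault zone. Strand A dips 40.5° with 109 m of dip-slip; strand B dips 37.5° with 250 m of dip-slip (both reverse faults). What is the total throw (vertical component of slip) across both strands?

throw_A = 109 × sin(40.5°) = 70.79 m
throw_B = 250 × sin(37.5°) = 152.2 m
total = 70.79 + 152.2 = 223 m

223 m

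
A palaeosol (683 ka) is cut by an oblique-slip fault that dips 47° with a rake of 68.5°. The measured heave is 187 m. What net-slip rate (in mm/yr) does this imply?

0.431 mm/yr

dip-slip = heave / cos(dip) = 187 / cos(47°) = 274.2 m
net slip = dip-slip / sin(rake) = 274.2 / sin(68.5°) = 294.7 m
rate = 294.7 m / 683 ka = 0.000431 m/yr = 0.431 mm/yr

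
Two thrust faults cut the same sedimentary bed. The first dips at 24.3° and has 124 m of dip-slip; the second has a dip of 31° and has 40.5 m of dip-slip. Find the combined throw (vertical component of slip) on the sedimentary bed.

throw_A = 124 × sin(24.3°) = 51.03 m
throw_B = 40.5 × sin(31°) = 20.86 m
total = 51.03 + 20.86 = 71.9 m

71.9 m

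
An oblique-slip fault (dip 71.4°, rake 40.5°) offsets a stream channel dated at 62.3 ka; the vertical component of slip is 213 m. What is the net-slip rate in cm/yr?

0.555 cm/yr

dip-slip = throw / sin(dip) = 213 / sin(71.4°) = 224.7 m
net slip = dip-slip / sin(rake) = 224.7 / sin(40.5°) = 346 m
rate = 346 m / 62.3 ka = 0.00555 m/yr = 0.555 cm/yr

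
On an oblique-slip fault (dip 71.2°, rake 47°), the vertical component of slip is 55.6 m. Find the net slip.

80.3 m

dip-slip = throw / sin(dip) = 55.6 / sin(71.2°) = 58.73 m
net slip = dip-slip / sin(rake) = 58.73 / sin(47°) = 80.3 m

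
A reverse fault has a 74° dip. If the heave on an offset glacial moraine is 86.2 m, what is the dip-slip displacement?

dip-slip = heave / cos(dip) = 86.2 / cos(74°) = 313 m

313 m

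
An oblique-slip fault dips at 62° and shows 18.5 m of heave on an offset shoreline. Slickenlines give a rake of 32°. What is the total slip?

dip-slip = heave / cos(dip) = 18.5 / cos(62°) = 39.41 m
net slip = dip-slip / sin(rake) = 39.41 / sin(32°) = 74.4 m

74.4 m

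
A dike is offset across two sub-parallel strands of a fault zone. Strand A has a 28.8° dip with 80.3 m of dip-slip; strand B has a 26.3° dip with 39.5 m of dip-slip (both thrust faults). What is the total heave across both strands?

heave_A = 80.3 × cos(28.8°) = 70.37 m
heave_B = 39.5 × cos(26.3°) = 35.41 m
total = 70.37 + 35.41 = 106 m

106 m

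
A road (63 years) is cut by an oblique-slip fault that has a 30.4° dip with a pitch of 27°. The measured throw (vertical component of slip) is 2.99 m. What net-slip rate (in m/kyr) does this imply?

207 m/kyr

dip-slip = throw / sin(dip) = 2.99 / sin(30.4°) = 5.909 m
net slip = dip-slip / sin(rake) = 5.909 / sin(27°) = 13.02 m
rate = 13.02 m / 63 years = 0.207 m/yr = 207 m/kyr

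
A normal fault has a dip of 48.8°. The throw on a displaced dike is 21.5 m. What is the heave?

18.8 m

heave = throw / tan(dip) = 21.5 / tan(48.8°) = 18.8 m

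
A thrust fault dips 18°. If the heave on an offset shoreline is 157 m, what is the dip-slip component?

dip-slip = heave / cos(dip) = 157 / cos(18°) = 165 m

165 m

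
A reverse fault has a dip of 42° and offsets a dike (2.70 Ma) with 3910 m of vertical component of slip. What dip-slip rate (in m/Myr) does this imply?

dip-slip = throw / sin(dip) = 3910 m / sin(42°) = 5843 m
rate = 5843 m / 2.70 Ma = 0.00216 m/yr = 2160 m/Myr

2160 m/Myr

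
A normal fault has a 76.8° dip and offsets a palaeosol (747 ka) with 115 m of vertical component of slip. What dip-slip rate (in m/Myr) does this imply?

158 m/Myr

dip-slip = throw / sin(dip) = 115 m / sin(76.8°) = 118.1 m
rate = 118.1 m / 747 ka = 0.000158 m/yr = 158 m/Myr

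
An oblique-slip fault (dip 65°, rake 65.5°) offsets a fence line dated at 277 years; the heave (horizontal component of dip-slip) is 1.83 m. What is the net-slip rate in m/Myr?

17200 m/Myr

dip-slip = heave / cos(dip) = 1.83 / cos(65°) = 4.330 m
net slip = dip-slip / sin(rake) = 4.330 / sin(65.5°) = 4.759 m
rate = 4.759 m / 277 years = 0.0172 m/yr = 17200 m/Myr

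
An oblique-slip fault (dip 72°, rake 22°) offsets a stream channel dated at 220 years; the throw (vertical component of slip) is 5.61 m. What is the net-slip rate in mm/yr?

dip-slip = throw / sin(dip) = 5.61 / sin(72°) = 5.899 m
net slip = dip-slip / sin(rake) = 5.899 / sin(22°) = 15.75 m
rate = 15.75 m / 220 years = 0.0716 m/yr = 71.6 mm/yr

71.6 mm/yr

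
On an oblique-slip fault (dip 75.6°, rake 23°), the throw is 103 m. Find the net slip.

dip-slip = throw / sin(dip) = 103 / sin(75.6°) = 106.3 m
net slip = dip-slip / sin(rake) = 106.3 / sin(23°) = 272 m

272 m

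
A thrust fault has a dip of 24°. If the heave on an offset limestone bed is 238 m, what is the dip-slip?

261 m

dip-slip = heave / cos(dip) = 238 / cos(24°) = 261 m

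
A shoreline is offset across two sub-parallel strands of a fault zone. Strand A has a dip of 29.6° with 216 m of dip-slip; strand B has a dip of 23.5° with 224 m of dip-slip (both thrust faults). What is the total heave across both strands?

heave_A = 216 × cos(29.6°) = 187.8 m
heave_B = 224 × cos(23.5°) = 205.4 m
total = 187.8 + 205.4 = 393 m

393 m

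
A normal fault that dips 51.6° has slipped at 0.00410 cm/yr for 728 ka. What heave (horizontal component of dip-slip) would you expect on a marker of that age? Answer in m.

dip-slip = rate × time = 0.00410 cm/yr × 728 ka = 29.85 m
heave = dip-slip × cos(dip) = 29.85 × cos(51.6°) = 18.5 m

18.5 m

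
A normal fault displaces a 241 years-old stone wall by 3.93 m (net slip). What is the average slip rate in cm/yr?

rate = 3.93 m / 241 years = 0.0163 m/yr = 1.63 cm/yr

1.63 cm/yr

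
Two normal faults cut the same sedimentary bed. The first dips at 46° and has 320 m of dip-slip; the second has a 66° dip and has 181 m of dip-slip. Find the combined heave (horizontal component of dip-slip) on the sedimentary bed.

heave_A = 320 × cos(46°) = 222.3 m
heave_B = 181 × cos(66°) = 73.62 m
total = 222.3 + 73.62 = 296 m

296 m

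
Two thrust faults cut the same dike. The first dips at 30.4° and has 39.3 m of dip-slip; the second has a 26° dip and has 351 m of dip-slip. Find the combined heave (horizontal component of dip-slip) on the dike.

349 m

heave_A = 39.3 × cos(30.4°) = 33.90 m
heave_B = 351 × cos(26°) = 315.5 m
total = 33.90 + 315.5 = 349 m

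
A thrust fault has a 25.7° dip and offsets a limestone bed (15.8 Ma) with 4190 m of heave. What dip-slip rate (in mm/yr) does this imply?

0.294 mm/yr

dip-slip = heave / cos(dip) = 4190 m / cos(25.7°) = 4650 m
rate = 4650 m / 15.8 Ma = 0.000294 m/yr = 0.294 mm/yr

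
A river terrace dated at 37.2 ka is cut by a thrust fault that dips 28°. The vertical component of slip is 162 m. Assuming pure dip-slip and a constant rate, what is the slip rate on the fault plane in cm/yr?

0.928 cm/yr

dip-slip = throw / sin(dip) = 162 m / sin(28°) = 345.1 m
rate = 345.1 m / 37.2 ka = 0.00928 m/yr = 0.928 cm/yr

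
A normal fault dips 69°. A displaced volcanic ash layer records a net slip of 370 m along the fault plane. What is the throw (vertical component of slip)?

throw = dip-slip × sin(dip) = 370 m × sin(69°) = 345 m

345 m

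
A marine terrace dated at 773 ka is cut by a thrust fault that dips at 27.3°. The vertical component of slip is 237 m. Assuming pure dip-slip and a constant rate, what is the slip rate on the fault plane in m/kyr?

0.668 m/kyr

dip-slip = throw / sin(dip) = 237 m / sin(27.3°) = 516.7 m
rate = 516.7 m / 773 ka = 0.000668 m/yr = 0.668 m/kyr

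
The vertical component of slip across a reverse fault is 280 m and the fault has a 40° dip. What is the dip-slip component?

dip-slip = throw / sin(dip) = 280 / sin(40°) = 436 m

436 m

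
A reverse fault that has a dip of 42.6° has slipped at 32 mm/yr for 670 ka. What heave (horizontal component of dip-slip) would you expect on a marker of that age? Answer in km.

dip-slip = rate × time = 32 mm/yr × 670 ka = 21440 m
heave = dip-slip × cos(dip) = 21440 × cos(42.6°) = 15800 m = 15.8 km

15.8 km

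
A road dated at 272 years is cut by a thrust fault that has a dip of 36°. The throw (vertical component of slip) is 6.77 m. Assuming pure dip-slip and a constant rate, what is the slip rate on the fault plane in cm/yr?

dip-slip = throw / sin(dip) = 6.77 m / sin(36°) = 11.52 m
rate = 11.52 m / 272 years = 0.0423 m/yr = 4.23 cm/yr

4.23 cm/yr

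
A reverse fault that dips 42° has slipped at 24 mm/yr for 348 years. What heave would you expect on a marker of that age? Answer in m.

dip-slip = rate × time = 24 mm/yr × 348 years = 8.352 m
heave = dip-slip × cos(dip) = 8.352 × cos(42°) = 6.21 m

6.21 m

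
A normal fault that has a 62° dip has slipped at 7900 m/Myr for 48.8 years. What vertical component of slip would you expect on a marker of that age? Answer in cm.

dip-slip = rate × time = 7900 m/Myr × 48.8 years = 0.3855 m
throw = dip-slip × sin(dip) = 0.3855 × sin(62°) = 0.340 m = 34 cm

34 cm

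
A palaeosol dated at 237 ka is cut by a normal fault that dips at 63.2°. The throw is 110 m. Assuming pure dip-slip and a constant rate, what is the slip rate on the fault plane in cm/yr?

0.0520 cm/yr

dip-slip = throw / sin(dip) = 110 m / sin(63.2°) = 123.2 m
rate = 123.2 m / 237 ka = 0.000520 m/yr = 0.0520 cm/yr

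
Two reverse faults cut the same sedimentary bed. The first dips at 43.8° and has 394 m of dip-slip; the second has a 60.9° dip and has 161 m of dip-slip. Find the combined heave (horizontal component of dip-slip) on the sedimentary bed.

heave_A = 394 × cos(43.8°) = 284.4 m
heave_B = 161 × cos(60.9°) = 78.30 m
total = 284.4 + 78.30 = 363 m

363 m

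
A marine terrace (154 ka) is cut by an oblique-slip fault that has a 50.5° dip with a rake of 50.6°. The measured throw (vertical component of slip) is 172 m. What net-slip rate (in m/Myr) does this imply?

dip-slip = throw / sin(dip) = 172 / sin(50.5°) = 222.9 m
net slip = dip-slip / sin(rake) = 222.9 / sin(50.6°) = 288.5 m
rate = 288.5 m / 154 ka = 0.00187 m/yr = 1870 m/Myr

1870 m/Myr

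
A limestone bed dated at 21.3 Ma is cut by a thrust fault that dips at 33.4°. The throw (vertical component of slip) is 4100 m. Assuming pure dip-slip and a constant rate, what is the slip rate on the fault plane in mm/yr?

0.350 mm/yr

dip-slip = throw / sin(dip) = 4100 m / sin(33.4°) = 7448 m
rate = 7448 m / 21.3 Ma = 0.000350 m/yr = 0.350 mm/yr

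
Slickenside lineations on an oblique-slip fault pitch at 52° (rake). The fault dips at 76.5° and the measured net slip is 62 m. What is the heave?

11.4 m

dip-slip = net slip × sin(rake) = 62 m × sin(52°) = 48.86 m
heave = dip-slip × cos(dip) = 48.86 × cos(76.5°) = 11.4 m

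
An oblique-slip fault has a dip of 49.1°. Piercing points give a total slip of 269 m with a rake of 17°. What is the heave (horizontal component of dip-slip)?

51.5 m

dip-slip = net slip × sin(rake) = 269 m × sin(17°) = 78.65 m
heave = dip-slip × cos(dip) = 78.65 × cos(49.1°) = 51.5 m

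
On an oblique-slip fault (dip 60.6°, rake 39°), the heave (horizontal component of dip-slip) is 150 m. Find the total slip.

486 m

dip-slip = heave / cos(dip) = 150 / cos(60.6°) = 305.6 m
net slip = dip-slip / sin(rake) = 305.6 / sin(39°) = 486 m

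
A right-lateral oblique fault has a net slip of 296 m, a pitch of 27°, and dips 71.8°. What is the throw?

128 m

dip-slip = net slip × sin(rake) = 296 m × sin(27°) = 134.4 m
throw = dip-slip × sin(dip) = 134.4 × sin(71.8°) = 128 m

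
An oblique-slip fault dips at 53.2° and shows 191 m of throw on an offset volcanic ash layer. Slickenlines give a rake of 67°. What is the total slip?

259 m

dip-slip = throw / sin(dip) = 191 / sin(53.2°) = 238.5 m
net slip = dip-slip / sin(rake) = 238.5 / sin(67°) = 259 m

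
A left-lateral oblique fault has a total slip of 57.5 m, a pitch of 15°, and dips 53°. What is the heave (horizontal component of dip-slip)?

dip-slip = net slip × sin(rake) = 57.5 m × sin(15°) = 14.88 m
heave = dip-slip × cos(dip) = 14.88 × cos(53°) = 8.96 m

8.96 m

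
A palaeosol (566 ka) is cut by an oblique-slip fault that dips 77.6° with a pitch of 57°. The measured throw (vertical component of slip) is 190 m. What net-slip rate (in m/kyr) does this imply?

dip-slip = throw / sin(dip) = 190 / sin(77.6°) = 194.5 m
net slip = dip-slip / sin(rake) = 194.5 / sin(57°) = 232 m
rate = 232 m / 566 ka = 0.000410 m/yr = 0.410 m/kyr

0.410 m/kyr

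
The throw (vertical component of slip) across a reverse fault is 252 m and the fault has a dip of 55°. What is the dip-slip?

dip-slip = throw / sin(dip) = 252 / sin(55°) = 308 m

308 m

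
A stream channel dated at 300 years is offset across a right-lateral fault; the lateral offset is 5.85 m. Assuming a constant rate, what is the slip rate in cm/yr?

rate = 5.85 m / 300 years = 0.0195 m/yr = 1.95 cm/yr

1.95 cm/yr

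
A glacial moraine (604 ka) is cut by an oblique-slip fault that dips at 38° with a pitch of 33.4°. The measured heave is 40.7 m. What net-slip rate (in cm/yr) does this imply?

0.0155 cm/yr

dip-slip = heave / cos(dip) = 40.7 / cos(38°) = 51.65 m
net slip = dip-slip / sin(rake) = 51.65 / sin(33.4°) = 93.83 m
rate = 93.83 m / 604 ka = 0.000155 m/yr = 0.0155 cm/yr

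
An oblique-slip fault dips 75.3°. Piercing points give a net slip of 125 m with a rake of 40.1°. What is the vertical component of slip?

77.9 m

dip-slip = net slip × sin(rake) = 125 m × sin(40.1°) = 80.52 m
throw = dip-slip × sin(dip) = 80.52 × sin(75.3°) = 77.9 m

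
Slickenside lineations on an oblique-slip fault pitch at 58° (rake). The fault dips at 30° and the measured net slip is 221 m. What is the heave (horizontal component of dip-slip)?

dip-slip = net slip × sin(rake) = 221 m × sin(58°) = 187.4 m
heave = dip-slip × cos(dip) = 187.4 × cos(30°) = 162 m

162 m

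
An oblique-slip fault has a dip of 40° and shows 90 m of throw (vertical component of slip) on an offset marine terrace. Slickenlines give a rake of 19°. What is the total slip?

dip-slip = throw / sin(dip) = 90 / sin(40°) = 140 m
net slip = dip-slip / sin(rake) = 140 / sin(19°) = 430 m

430 m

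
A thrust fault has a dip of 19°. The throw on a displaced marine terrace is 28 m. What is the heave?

heave = throw / tan(dip) = 28 / tan(19°) = 81.3 m

81.3 m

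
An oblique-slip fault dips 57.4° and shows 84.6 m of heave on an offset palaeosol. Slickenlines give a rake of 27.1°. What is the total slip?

345 m

dip-slip = heave / cos(dip) = 84.6 / cos(57.4°) = 157 m
net slip = dip-slip / sin(rake) = 157 / sin(27.1°) = 345 m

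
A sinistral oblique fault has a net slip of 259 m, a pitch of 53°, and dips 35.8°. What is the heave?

dip-slip = net slip × sin(rake) = 259 m × sin(53°) = 206.8 m
heave = dip-slip × cos(dip) = 206.8 × cos(35.8°) = 168 m

168 m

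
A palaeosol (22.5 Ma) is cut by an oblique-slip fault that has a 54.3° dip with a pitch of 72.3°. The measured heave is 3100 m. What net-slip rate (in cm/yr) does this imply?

dip-slip = heave / cos(dip) = 3100 / cos(54.3°) = 5312 m
net slip = dip-slip / sin(rake) = 5312 / sin(72.3°) = 5576 m
rate = 5576 m / 22.5 Ma = 0.000248 m/yr = 0.0248 cm/yr

0.0248 cm/yr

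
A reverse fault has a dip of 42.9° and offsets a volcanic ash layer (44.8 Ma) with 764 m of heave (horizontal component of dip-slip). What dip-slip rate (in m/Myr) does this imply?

23.3 m/Myr

dip-slip = heave / cos(dip) = 764 m / cos(42.9°) = 1043 m
rate = 1043 m / 44.8 Ma = 0.0000233 m/yr = 23.3 m/Myr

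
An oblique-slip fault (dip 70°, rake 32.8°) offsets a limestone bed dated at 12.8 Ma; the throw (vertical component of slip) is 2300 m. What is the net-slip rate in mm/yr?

0.353 mm/yr

dip-slip = throw / sin(dip) = 2300 / sin(70°) = 2448 m
net slip = dip-slip / sin(rake) = 2448 / sin(32.8°) = 4518 m
rate = 4518 m / 12.8 Ma = 0.000353 m/yr = 0.353 mm/yr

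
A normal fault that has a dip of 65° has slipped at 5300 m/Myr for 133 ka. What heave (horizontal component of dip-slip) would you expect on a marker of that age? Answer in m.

298 m

dip-slip = rate × time = 5300 m/Myr × 133 ka = 704.9 m
heave = dip-slip × cos(dip) = 704.9 × cos(65°) = 298 m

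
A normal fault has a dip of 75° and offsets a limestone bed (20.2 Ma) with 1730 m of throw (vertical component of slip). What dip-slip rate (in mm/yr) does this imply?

0.0887 mm/yr

dip-slip = throw / sin(dip) = 1730 m / sin(75°) = 1791 m
rate = 1791 m / 20.2 Ma = 0.0000887 m/yr = 0.0887 mm/yr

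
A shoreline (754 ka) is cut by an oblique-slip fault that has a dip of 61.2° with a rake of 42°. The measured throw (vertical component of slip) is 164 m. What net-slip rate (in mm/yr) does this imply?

dip-slip = throw / sin(dip) = 164 / sin(61.2°) = 187.1 m
net slip = dip-slip / sin(rake) = 187.1 / sin(42°) = 279.7 m
rate = 279.7 m / 754 ka = 0.000371 m/yr = 0.371 mm/yr

0.371 mm/yr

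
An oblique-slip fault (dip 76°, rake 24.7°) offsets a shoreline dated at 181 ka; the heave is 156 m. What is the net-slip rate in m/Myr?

dip-slip = heave / cos(dip) = 156 / cos(76°) = 644.8 m
net slip = dip-slip / sin(rake) = 644.8 / sin(24.7°) = 1543 m
rate = 1543 m / 181 ka = 0.00853 m/yr = 8530 m/Myr

8530 m/Myr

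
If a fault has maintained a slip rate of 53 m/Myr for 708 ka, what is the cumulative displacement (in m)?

37.5 m

slip = rate × time = 53 m/Myr × 708 ka = 37.5 m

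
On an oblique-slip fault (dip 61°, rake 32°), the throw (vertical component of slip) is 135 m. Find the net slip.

dip-slip = throw / sin(dip) = 135 / sin(61°) = 154.4 m
net slip = dip-slip / sin(rake) = 154.4 / sin(32°) = 291 m

291 m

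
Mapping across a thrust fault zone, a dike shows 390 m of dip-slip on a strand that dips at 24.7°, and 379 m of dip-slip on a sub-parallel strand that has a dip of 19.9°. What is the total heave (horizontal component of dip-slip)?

heave_A = 390 × cos(24.7°) = 354.3 m
heave_B = 379 × cos(19.9°) = 356.4 m
total = 354.3 + 356.4 = 711 m

711 m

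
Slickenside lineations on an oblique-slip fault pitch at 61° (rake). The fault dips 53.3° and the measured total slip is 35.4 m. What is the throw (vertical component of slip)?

dip-slip = net slip × sin(rake) = 35.4 m × sin(61°) = 30.96 m
throw = dip-slip × sin(dip) = 30.96 × sin(53.3°) = 24.8 m

24.8 m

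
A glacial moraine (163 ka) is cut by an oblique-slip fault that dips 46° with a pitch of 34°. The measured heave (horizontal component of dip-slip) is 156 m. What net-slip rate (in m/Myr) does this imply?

dip-slip = heave / cos(dip) = 156 / cos(46°) = 224.6 m
net slip = dip-slip / sin(rake) = 224.6 / sin(34°) = 401.6 m
rate = 401.6 m / 163 ka = 0.00246 m/yr = 2460 m/Myr

2460 m/Myr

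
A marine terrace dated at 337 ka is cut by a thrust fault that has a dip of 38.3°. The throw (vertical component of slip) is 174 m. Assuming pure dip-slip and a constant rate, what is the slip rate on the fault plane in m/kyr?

dip-slip = throw / sin(dip) = 174 m / sin(38.3°) = 280.7 m
rate = 280.7 m / 337 ka = 0.000833 m/yr = 0.833 m/kyr

0.833 m/kyr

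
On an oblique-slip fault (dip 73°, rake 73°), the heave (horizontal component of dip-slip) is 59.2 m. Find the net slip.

dip-slip = heave / cos(dip) = 59.2 / cos(73°) = 202.5 m
net slip = dip-slip / sin(rake) = 202.5 / sin(73°) = 212 m

212 m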